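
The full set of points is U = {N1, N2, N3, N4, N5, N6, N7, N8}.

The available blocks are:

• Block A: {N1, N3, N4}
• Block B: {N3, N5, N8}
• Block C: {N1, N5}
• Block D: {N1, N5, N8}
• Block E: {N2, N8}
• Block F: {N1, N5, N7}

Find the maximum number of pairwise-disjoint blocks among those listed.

A, E are pairwise disjoint (A={N1,N3,N4}; E={N2,N8}).
Every remaining block overlaps one of these, and no 3 of the listed blocks are pairwise disjoint, so 2 is the maximum.

2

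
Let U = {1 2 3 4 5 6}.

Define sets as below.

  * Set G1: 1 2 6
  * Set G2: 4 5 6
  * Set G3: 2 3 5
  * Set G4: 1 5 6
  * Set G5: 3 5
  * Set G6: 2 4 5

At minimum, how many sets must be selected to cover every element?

3

G1 and G2 and G3 together: G1 ∪ G2 ∪ G3 = {1, 2, 3, 4, 5, 6} — every element is covered.
No 2 of the 6 sets cover everything (all 15 combinations miss at least one element), so 3 is optimal.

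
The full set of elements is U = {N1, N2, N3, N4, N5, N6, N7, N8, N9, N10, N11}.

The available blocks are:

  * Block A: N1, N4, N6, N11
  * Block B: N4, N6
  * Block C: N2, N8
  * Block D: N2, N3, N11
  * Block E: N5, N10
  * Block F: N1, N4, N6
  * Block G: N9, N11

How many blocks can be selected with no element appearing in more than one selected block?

4

C, E, F, G are pairwise disjoint (C={N2,N8}; E={N5,N10}; F={N1,N4,N6}; G={N9,N11}).
Every remaining block overlaps one of these, and no 5 of the listed blocks are pairwise disjoint, so 4 is the maximum.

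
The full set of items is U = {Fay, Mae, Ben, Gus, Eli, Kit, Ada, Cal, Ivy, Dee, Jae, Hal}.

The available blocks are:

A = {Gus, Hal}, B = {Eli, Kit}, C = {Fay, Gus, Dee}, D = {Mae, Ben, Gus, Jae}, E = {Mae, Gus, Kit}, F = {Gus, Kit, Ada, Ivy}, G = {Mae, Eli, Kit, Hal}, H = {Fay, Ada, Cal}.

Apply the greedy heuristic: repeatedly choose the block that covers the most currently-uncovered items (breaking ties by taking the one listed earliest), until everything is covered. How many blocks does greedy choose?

Greedy: pick D (covers 4 new) → pick F (covers 3 new) → pick C (covers 2 new) → pick G (covers 2 new) → pick H (covers 1 new). Total picks: 5.

5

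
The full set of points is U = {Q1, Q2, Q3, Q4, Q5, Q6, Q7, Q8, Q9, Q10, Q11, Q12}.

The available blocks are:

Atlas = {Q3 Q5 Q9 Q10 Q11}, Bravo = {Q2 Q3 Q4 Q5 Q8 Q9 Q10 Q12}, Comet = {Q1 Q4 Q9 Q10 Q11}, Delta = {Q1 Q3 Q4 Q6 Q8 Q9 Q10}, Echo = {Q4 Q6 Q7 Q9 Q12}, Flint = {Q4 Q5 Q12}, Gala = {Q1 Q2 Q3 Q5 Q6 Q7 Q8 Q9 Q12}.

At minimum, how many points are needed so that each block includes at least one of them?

The 2 points {Q5, Q9} hit every block.
No single point lies in every block, so at least 2 are needed and 2 is optimal.

2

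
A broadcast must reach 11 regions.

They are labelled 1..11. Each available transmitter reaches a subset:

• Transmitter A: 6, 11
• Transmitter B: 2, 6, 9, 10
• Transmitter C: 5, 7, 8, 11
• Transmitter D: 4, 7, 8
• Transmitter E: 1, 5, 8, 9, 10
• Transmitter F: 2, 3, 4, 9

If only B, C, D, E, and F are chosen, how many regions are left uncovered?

0

Union of B, C, D, E, F = {1, 2, 3, 4, 5, 6, 7, 8, 9, 10, 11} — that's every region, so 0 are uncovered.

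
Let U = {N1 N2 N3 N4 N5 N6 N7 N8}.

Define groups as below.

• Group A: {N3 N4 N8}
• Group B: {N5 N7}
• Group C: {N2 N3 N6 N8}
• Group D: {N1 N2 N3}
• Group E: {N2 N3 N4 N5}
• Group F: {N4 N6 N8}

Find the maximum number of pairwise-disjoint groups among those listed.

3

B, D, F are pairwise disjoint (B={N5,N7}; D={N1,N2,N3}; F={N4,N6,N8}).
Every remaining group overlaps one of these, and no 4 of the listed groups are pairwise disjoint, so 3 is the maximum.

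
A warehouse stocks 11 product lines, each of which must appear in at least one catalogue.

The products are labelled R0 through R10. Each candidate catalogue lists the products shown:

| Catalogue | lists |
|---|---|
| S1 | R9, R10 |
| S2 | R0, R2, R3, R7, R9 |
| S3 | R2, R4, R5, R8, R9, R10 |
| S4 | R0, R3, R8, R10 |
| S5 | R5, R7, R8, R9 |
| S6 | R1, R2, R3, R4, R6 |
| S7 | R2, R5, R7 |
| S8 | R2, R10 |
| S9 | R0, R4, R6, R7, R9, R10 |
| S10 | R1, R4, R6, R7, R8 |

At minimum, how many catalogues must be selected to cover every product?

S2 and S3 and S10 together: S2 ∪ S3 ∪ S10 = {R0, R1, R2, R3, R4, R5, R6, R7, R8, R9, R10} — every product is covered.
No 2 of the 10 catalogues cover everything (all 45 combinations miss at least one product), so 3 is optimal.

3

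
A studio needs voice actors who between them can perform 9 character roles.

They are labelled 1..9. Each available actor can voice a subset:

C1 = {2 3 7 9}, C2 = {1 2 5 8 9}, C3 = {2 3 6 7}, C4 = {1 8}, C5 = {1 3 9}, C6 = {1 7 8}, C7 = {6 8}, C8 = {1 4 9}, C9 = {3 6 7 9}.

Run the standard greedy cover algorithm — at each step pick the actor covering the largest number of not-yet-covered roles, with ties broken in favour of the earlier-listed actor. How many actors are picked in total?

Greedy: pick C2 (covers 5 new) → pick C3 (covers 3 new) → pick C8 (covers 1 new). Total picks: 3.

3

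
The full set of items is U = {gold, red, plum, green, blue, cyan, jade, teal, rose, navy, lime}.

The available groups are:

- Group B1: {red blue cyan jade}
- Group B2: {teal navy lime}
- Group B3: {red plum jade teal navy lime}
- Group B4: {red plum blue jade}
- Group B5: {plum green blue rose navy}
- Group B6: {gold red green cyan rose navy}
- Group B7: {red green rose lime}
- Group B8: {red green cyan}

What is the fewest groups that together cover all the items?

3

B3, B5, and B6 cover everything between them: the union {gold, red, plum, green, blue, cyan, jade, teal, rose, navy, lime} is all of U.
Only B6 contains gold, so B6 is forced; the remaining 5 items need at least 2 more groups (each remaining group adds at most 4) — so at least 3 groups are needed, and 3 is optimal.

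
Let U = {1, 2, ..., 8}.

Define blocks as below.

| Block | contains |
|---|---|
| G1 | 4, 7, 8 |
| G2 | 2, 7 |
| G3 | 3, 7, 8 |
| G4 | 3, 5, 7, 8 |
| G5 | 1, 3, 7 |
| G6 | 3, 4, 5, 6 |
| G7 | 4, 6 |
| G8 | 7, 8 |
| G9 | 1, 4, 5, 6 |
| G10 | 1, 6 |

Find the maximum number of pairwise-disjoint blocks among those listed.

2

G6, G8 are pairwise disjoint (G6={3,4,5,6}; G8={7,8}).
Every remaining block overlaps one of these, and no 3 of the listed blocks are pairwise disjoint, so 2 is the maximum.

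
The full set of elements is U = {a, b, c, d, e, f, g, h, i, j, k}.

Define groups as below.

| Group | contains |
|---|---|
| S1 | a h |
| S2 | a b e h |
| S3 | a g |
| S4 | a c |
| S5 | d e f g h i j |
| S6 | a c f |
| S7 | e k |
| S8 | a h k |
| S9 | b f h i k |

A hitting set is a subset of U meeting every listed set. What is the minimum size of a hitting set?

3

The 3 elements {a, d, k} hit every group.
No choice of 2 elements meets every group, so 3 is the minimum.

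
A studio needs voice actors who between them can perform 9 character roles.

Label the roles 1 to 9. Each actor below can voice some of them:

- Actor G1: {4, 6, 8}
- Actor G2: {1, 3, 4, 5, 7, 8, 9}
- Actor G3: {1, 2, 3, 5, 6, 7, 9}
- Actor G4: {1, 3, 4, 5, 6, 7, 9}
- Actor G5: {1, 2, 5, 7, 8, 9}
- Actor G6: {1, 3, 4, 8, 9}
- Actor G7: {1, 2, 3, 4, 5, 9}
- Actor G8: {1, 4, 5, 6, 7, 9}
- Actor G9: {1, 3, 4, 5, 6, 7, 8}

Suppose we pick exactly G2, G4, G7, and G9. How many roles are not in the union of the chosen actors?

0

Union of G2, G4, G7, G9 = {1, 2, 3, 4, 5, 6, 7, 8, 9} — that's every role, so 0 are uncovered.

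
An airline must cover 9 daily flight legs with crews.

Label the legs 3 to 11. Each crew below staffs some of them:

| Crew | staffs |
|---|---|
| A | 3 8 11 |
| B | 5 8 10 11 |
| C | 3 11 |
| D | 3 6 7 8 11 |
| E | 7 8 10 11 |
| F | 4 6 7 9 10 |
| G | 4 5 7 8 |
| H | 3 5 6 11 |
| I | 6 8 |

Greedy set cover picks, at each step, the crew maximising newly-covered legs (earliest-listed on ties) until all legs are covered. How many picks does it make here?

Greedy: pick D (covers 5 new) → pick F (covers 3 new) → pick B (covers 1 new). Total picks: 3.

3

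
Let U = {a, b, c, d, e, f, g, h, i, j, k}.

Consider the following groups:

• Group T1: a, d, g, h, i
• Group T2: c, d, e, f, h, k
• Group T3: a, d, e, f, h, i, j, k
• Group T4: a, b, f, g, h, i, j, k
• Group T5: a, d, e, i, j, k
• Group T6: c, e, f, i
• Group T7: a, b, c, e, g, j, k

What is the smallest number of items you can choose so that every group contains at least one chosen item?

2

T = {i, k} meets every group (each contains at least one member of T), and |T| = 2.
No single item lies in every group, so at least 2 are needed and 2 is optimal.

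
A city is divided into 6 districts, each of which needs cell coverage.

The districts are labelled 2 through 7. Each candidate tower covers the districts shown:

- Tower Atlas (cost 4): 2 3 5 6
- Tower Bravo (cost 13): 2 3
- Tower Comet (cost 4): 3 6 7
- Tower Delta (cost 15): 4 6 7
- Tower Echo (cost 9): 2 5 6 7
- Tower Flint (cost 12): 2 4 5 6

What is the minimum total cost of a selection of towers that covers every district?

16

Comet, Flint together cover every district (Comet ∪ Flint = {2, 3, 4, 5, 6, 7}); total cost 4 + 12 = 16.
The greedy pick Atlas, Comet, Flint costs 20; no covering selection beats 16.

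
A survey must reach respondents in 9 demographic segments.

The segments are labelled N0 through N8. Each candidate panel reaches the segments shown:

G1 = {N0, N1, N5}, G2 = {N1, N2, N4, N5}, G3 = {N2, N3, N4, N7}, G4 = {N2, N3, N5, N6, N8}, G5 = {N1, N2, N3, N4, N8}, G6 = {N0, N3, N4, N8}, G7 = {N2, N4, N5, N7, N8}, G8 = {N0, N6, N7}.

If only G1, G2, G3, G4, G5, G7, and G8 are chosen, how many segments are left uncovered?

Union of G1, G2, G3, G4, G5, G7, G8 = {N0, N1, N2, N3, N4, N5, N6, N7, N8} — that's every segment, so 0 are uncovered.

0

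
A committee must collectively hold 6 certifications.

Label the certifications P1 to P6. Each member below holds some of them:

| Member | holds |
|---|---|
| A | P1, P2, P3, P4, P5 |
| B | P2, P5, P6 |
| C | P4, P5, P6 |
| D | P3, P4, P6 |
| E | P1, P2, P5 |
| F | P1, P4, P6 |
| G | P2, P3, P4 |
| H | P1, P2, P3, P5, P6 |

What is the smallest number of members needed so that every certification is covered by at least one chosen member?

2

Take {G, H}. Their union is {P1, P2, P3, P4, P5, P6}, which is all 6 certifications.
No single member has all 6 certifications (the largest, A, has 5), so 2 is optimal.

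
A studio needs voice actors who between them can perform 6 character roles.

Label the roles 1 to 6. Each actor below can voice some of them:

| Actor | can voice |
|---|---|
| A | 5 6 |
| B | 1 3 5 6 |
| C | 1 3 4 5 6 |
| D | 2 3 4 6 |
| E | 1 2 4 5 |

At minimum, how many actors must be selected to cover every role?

2

Take {C, D}. Their union is {1, 2, 3, 4, 5, 6}, which is all 6 roles.
No single actor has all 6 roles (the largest, C, has 5), so 2 is optimal.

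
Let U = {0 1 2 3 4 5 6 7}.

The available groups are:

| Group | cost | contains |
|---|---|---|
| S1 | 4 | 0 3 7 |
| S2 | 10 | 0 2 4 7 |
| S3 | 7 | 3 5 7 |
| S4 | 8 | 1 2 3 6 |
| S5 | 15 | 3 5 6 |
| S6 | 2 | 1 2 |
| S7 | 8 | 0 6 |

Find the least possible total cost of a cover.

S2, S3, S4 together cover every item (S2 ∪ S3 ∪ S4 = {0, 1, 2, 3, 4, 5, 6, 7}); total cost 10 + 7 + 8 = 25.
The greedy pick S6, S1, S3, S4, S2 costs 31; no covering selection beats 25.

25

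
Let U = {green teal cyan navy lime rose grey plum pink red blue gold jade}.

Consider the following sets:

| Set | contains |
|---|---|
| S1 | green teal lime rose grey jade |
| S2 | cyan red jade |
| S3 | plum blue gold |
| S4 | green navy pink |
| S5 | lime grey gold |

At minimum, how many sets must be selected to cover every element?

4

S1 and S2 and S3 and S4 together: S1 ∪ S2 ∪ S3 ∪ S4 = {green, teal, cyan, navy, lime, rose, grey, plum, pink, red, blue, gold, jade} — every element is covered.
Only S1 contains teal, so S1 is forced; the remaining 7 elements need at least 3 more sets (each remaining set adds at most 3) — so at least 4 sets are needed, and 4 is optimal.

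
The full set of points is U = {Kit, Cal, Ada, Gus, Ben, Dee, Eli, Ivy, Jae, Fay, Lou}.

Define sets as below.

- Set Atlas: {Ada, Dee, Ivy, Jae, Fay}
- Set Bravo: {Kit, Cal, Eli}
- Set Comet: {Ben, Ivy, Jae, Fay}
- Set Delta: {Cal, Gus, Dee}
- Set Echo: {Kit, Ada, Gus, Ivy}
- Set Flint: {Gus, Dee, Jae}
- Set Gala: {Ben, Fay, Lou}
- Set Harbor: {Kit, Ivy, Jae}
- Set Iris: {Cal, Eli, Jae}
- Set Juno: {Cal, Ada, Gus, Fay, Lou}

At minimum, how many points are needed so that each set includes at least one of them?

4

H = {Kit, Dee, Jae, Lou} meets every set (each contains at least one member of H), and |H| = 4.
No choice of 3 points meets every set, so 4 is the minimum.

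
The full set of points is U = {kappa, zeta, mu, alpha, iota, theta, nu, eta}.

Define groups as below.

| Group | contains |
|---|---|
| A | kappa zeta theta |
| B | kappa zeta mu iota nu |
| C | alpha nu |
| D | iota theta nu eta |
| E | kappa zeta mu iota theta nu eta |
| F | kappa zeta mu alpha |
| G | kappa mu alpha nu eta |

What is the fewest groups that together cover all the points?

C and E cover everything between them: the union {kappa, zeta, mu, alpha, iota, theta, nu, eta} is all of U.
No single group has all 8 points (the largest, E, has 7), so 2 is optimal.

2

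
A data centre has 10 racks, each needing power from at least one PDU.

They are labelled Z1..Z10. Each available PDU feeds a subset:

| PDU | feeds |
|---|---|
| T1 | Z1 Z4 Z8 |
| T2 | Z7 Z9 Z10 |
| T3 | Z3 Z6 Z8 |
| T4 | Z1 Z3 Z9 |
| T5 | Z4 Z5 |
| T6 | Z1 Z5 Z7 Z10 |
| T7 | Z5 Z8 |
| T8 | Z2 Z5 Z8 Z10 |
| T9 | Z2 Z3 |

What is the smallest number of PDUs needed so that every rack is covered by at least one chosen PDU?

T1 and T2 and T3 and T8 together: T1 ∪ T2 ∪ T3 ∪ T8 = {Z1, Z2, Z3, Z4, Z5, Z6, Z7, Z8, Z9, Z10} — every rack is covered.
No 3 of the 9 PDUs cover everything (all 84 combinations miss at least one rack), so 4 is optimal.

4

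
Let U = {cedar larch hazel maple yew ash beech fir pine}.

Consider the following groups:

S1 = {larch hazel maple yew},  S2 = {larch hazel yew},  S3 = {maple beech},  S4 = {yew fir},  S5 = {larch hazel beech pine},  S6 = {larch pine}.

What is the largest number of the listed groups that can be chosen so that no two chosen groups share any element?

3

S3, S4, S6 are pairwise disjoint (S3={maple,beech}; S4={yew,fir}; S6={larch,pine}).
Every remaining group overlaps one of these, and no 4 of the listed groups are pairwise disjoint, so 3 is the maximum.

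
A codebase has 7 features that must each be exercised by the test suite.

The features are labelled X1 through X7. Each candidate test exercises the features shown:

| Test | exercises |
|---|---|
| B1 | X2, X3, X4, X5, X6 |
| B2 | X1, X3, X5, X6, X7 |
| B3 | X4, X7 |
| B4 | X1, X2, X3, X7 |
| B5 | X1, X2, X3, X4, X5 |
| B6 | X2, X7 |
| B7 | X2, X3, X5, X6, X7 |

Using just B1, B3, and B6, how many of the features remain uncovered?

1

Union of B1, B3, B6 = {X2, X3, X4, X5, X6, X7}.
Not covered: X1 — 1 feature.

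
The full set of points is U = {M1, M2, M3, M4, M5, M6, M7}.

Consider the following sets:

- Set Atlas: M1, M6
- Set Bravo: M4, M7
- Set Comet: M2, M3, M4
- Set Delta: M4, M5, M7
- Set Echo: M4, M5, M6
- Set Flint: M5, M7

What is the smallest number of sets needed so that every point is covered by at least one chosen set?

3

Atlas and Comet and Flint together: Atlas ∪ Comet ∪ Flint = {M1, M2, M3, M4, M5, M6, M7} — every point is covered.
Each set has at most 3 points, and 2·3 = 6 < 7 — so at least 3 sets are needed, and 3 is optimal.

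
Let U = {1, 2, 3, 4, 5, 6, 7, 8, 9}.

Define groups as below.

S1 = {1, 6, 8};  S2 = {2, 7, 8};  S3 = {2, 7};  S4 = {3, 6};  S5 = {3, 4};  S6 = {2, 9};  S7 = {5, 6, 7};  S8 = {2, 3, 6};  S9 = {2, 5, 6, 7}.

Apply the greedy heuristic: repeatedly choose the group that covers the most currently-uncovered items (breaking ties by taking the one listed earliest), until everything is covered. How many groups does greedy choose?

Greedy: pick S9 (covers 4 new) → pick S1 (covers 2 new) → pick S5 (covers 2 new) → pick S6 (covers 1 new). Total picks: 4.

4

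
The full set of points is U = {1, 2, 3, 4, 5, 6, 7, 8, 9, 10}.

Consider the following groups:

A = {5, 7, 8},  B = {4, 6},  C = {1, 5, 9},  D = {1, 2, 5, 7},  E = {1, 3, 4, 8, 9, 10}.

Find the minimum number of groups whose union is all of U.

3

B and D and E together: B ∪ D ∪ E = {1, 2, 3, 4, 5, 6, 7, 8, 9, 10} — every point is covered.
Only D contains 2, so D is forced; the remaining 6 points need at least 2 more groups (each remaining group adds at most 5) — so at least 3 groups are needed, and 3 is optimal.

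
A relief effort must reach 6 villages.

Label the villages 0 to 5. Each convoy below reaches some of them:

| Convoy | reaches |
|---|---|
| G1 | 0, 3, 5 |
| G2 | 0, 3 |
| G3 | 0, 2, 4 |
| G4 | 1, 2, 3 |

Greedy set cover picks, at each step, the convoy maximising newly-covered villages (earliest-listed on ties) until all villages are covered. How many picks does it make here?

3

Greedy: pick G1 (covers 3 new) → pick G3 (covers 2 new) → pick G4 (covers 1 new). Total picks: 3.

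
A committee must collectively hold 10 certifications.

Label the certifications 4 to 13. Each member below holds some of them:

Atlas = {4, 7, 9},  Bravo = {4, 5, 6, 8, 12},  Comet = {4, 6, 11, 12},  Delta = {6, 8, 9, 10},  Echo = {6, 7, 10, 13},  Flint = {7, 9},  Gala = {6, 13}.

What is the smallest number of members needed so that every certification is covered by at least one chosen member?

4

Bravo and Comet and Delta and Echo together: Bravo ∪ Comet ∪ Delta ∪ Echo = {4, 5, 6, 7, 8, 9, 10, 11, 12, 13} — every certification is covered.
No 3 of the 7 members cover everything (all 35 combinations miss at least one certification), so 4 is optimal.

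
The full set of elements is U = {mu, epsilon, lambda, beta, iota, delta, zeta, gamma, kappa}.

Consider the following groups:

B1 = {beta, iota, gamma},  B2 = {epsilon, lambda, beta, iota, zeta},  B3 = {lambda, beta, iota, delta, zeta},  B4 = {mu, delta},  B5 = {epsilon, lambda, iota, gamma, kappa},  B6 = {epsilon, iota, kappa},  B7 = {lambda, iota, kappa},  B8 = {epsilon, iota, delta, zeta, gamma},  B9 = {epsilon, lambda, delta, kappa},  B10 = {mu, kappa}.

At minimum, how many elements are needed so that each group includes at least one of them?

Take H = {beta, delta, kappa}. Each listed group contains at least one of these, so H is a hitting set of size 3.
No choice of 2 elements meets every group, so 3 is the minimum.

3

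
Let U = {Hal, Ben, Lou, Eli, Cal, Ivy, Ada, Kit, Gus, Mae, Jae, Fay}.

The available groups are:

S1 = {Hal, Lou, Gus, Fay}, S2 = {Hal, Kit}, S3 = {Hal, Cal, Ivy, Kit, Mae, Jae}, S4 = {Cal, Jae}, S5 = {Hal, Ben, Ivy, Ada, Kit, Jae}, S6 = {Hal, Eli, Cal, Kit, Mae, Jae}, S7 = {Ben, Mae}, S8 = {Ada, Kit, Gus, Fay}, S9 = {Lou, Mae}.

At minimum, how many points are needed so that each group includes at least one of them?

Take H = {Cal, Kit, Gus, Mae}. Each listed group contains at least one of these, so H is a hitting set of size 4.
No choice of 3 points meets every group, so 4 is the minimum.

4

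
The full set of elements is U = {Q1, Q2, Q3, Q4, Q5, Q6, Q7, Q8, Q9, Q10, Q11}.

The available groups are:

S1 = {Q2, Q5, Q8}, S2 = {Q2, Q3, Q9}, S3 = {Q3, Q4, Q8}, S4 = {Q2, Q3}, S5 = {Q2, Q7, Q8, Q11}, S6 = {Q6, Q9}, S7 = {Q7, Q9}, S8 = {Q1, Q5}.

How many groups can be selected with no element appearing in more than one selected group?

3

S3, S6, S8 are pairwise disjoint (S3={Q3,Q4,Q8}; S6={Q6,Q9}; S8={Q1,Q5}).
Every remaining group overlaps one of these, and no 4 of the listed groups are pairwise disjoint, so 3 is the maximum.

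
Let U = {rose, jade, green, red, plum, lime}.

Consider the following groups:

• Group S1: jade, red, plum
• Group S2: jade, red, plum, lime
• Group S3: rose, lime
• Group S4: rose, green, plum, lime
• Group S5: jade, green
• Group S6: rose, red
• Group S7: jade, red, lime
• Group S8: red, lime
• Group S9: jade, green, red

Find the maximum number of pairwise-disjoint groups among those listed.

2

S3, S9 are pairwise disjoint (S3={rose,lime}; S9={jade,green,red}).
Every remaining group overlaps one of these, and no 3 of the listed groups are pairwise disjoint, so 2 is the maximum.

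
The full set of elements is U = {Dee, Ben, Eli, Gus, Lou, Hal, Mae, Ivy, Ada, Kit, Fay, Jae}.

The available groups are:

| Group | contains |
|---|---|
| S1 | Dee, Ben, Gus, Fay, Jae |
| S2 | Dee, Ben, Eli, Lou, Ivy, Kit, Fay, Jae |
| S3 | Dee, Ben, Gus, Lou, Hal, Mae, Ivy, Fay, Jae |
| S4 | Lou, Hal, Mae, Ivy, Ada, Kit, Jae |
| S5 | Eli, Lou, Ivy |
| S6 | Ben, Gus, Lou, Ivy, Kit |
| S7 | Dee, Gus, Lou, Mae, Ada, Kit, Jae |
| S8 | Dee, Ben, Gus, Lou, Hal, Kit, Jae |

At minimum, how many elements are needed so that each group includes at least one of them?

2

H = {Lou, Jae} meets every group (each contains at least one member of H), and |H| = 2.
The groups S1, S5 are pairwise disjoint, so any hitting set needs a separate element for each — at least 2. Hence 2 is optimal.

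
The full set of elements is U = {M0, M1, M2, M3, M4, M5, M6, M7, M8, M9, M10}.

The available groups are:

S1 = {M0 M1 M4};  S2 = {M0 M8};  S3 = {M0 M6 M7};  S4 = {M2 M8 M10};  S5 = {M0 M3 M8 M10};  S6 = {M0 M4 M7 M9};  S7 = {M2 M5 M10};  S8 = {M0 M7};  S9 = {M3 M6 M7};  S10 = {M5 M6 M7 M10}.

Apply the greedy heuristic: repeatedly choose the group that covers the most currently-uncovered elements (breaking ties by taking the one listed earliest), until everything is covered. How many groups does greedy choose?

Greedy: pick S5 (covers 4 new) → pick S6 (covers 3 new) → pick S7 (covers 2 new) → pick S1 (covers 1 new) → pick S3 (covers 1 new). Total picks: 5.

5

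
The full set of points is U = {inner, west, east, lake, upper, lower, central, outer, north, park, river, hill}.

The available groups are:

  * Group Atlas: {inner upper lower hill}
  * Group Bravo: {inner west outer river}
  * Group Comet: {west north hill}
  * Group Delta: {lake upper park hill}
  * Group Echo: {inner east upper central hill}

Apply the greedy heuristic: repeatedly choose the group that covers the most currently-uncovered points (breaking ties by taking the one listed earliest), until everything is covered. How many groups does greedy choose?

Greedy: pick Echo (covers 5 new) → pick Bravo (covers 3 new) → pick Delta (covers 2 new) → pick Atlas (covers 1 new) → pick Comet (covers 1 new). Total picks: 5.

5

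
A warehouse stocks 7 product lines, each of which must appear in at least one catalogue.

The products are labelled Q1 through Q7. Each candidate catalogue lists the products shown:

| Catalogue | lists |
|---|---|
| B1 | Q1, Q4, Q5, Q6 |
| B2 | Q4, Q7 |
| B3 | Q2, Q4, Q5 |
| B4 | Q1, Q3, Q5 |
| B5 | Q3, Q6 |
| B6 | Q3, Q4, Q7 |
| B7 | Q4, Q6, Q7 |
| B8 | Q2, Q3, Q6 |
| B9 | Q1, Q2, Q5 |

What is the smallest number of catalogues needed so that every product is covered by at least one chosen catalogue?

Take {B1, B7, B8}. Their union is {Q1, Q2, Q3, Q4, Q5, Q6, Q7}, which is all 7 products.
No 2 of the 9 catalogues cover everything (all 36 combinations miss at least one product), so 3 is optimal.

3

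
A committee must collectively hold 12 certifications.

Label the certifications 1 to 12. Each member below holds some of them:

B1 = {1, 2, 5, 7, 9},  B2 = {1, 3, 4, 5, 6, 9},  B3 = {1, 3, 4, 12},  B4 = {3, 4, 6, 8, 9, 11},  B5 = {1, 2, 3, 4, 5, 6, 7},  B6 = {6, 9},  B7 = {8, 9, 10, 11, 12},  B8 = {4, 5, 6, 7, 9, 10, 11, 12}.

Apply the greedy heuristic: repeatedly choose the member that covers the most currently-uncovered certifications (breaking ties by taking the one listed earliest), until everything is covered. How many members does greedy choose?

Greedy: pick B8 (covers 8 new) → pick B5 (covers 3 new) → pick B4 (covers 1 new). Total picks: 3.
(The true minimum cover uses only 2 members, so greedy is not optimal here.)

3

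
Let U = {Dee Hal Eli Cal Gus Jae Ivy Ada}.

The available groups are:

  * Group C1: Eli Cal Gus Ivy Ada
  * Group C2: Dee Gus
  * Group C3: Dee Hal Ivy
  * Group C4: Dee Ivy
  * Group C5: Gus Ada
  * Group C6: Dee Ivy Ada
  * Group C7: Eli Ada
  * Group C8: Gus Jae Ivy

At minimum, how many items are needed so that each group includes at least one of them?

3

Take H = {Dee, Ivy, Ada}. Each listed group contains at least one of these, so H is a hitting set of size 3.
No choice of 2 items meets every group, so 3 is the minimum.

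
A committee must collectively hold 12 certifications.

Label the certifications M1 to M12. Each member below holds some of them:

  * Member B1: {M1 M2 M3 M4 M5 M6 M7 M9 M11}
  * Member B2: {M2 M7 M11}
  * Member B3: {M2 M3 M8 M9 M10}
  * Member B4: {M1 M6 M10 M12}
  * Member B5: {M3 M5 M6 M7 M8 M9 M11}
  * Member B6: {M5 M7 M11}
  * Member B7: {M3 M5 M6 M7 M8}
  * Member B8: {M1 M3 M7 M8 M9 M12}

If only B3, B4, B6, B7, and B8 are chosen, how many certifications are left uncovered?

Union of B3, B4, B6, B7, B8 = {M1, M2, M3, M5, M6, M7, M8, M9, M10, M11, M12}.
Not covered: M4 — 1 certification.

1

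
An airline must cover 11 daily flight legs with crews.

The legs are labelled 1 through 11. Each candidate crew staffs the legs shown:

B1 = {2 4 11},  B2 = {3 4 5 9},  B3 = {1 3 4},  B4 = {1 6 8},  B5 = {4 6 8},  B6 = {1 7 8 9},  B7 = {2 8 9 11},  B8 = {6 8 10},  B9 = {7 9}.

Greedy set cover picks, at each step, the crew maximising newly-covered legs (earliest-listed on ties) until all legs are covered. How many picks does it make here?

Greedy: pick B2 (covers 4 new) → pick B4 (covers 3 new) → pick B1 (covers 2 new) → pick B6 (covers 1 new) → pick B8 (covers 1 new). Total picks: 5.
(The true minimum cover uses only 4 crews, so greedy is not optimal here.)

5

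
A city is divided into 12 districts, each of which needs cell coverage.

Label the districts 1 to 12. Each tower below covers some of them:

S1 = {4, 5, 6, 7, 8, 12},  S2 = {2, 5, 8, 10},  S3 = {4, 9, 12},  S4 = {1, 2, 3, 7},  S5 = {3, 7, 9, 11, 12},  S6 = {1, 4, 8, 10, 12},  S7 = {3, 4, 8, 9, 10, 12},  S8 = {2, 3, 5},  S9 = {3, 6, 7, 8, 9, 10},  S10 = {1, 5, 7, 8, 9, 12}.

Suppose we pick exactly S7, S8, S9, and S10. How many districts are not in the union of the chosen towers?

1

Union of S7, S8, S9, S10 = {1, 2, 3, 4, 5, 6, 7, 8, 9, 10, 12}.
Not covered: 11 — 1 district.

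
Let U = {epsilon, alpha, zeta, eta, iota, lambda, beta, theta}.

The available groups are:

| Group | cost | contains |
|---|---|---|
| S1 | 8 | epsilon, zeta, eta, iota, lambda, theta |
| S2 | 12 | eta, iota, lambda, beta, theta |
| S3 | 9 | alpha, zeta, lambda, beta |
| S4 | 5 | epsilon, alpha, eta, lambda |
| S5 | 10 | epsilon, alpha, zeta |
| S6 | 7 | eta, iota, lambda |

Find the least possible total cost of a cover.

S1, S3 together cover every item (S1 ∪ S3 = {epsilon, alpha, zeta, eta, iota, lambda, beta, theta}); total cost 8 + 9 = 17.
The greedy pick S4, S1, S3 costs 22; no covering selection beats 17.

17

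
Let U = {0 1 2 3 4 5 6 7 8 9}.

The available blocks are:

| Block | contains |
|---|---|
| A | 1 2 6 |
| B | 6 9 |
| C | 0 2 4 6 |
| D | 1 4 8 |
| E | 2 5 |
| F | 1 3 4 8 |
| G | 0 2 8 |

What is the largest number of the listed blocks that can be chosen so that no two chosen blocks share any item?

3

B, D, E are pairwise disjoint (B={6,9}; D={1,4,8}; E={2,5}).
Every remaining block overlaps one of these, and no 4 of the listed blocks are pairwise disjoint, so 3 is the maximum.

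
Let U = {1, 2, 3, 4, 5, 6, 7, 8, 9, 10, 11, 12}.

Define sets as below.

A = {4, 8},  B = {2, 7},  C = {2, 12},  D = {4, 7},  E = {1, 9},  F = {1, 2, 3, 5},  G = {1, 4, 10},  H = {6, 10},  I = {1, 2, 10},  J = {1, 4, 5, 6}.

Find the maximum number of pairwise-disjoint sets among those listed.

A, C, E, H are pairwise disjoint (A={4,8}; C={2,12}; E={1,9}; H={6,10}).
Every remaining set overlaps one of these, and no 5 of the listed sets are pairwise disjoint, so 4 is the maximum.

4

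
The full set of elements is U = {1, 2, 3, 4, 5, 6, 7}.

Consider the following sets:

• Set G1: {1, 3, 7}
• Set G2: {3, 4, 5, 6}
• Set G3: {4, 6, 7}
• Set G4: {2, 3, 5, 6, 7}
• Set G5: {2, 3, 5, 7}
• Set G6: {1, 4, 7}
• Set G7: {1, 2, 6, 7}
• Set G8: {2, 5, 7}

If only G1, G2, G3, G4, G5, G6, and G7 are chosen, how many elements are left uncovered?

Union of G1, G2, G3, G4, G5, G6, G7 = {1, 2, 3, 4, 5, 6, 7} — that's every element, so 0 are uncovered.

0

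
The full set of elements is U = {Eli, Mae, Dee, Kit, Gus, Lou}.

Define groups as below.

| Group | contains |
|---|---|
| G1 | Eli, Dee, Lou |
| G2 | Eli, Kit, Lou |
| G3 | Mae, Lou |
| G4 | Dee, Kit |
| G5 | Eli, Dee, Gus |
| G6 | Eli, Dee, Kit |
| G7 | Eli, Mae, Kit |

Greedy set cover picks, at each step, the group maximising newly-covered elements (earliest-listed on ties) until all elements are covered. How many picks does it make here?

Greedy: pick G1 (covers 3 new) → pick G7 (covers 2 new) → pick G5 (covers 1 new). Total picks: 3.

3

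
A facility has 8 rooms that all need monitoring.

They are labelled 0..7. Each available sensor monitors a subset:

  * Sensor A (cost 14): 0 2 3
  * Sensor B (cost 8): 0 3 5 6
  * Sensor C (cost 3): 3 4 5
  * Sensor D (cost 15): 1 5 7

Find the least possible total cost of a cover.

A, B, C, D together cover every room (A ∪ B ∪ C ∪ D = {0, 1, 2, 3, 4, 5, 6, 7}); total cost 14 + 8 + 3 + 15 = 40.
No covering selection has total cost below 40.

40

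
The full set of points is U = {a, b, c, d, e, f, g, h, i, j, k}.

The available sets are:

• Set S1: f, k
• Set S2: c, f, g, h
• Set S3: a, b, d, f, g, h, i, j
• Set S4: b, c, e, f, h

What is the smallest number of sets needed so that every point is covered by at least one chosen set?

S1, S3, and S4 cover everything between them: the union {a, b, c, d, e, f, g, h, i, j, k} is all of U.
Only S3 contains a, so S3 is forced; the remaining 3 points need at least 2 more sets (each remaining set adds at most 2) — so at least 3 sets are needed, and 3 is optimal.

3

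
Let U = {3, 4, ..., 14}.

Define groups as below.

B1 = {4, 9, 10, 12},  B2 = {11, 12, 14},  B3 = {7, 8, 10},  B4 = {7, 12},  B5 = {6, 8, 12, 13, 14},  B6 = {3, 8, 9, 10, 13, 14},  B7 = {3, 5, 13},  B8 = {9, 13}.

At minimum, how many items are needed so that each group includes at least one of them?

3

H = {7, 12, 13} meets every group (each contains at least one member of H), and |H| = 3.
The groups B2, B3, B8 are pairwise disjoint, so any hitting set needs a separate item for each — at least 3. Hence 3 is optimal.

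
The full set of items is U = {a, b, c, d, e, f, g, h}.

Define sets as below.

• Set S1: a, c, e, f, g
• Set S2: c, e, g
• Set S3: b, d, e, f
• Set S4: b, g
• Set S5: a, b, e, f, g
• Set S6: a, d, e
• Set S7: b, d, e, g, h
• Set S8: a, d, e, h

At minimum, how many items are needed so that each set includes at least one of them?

The 2 items {d, g} hit every set.
The sets S4, S6 are pairwise disjoint, so any hitting set needs a separate item for each — at least 2. Hence 2 is optimal.

2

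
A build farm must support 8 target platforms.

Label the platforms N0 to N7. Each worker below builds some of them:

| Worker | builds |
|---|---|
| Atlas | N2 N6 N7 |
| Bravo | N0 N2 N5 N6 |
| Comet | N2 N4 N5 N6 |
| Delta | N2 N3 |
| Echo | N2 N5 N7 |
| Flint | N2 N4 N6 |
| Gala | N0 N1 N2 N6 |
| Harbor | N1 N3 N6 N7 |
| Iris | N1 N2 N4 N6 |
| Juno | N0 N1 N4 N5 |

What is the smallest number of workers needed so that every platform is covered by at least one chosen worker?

3

Comet and Harbor and Juno together: Comet ∪ Harbor ∪ Juno = {N0, N1, N2, N3, N4, N5, N6, N7} — every platform is covered.
No 2 of the 10 workers cover everything (all 45 combinations miss at least one platform), so 3 is optimal.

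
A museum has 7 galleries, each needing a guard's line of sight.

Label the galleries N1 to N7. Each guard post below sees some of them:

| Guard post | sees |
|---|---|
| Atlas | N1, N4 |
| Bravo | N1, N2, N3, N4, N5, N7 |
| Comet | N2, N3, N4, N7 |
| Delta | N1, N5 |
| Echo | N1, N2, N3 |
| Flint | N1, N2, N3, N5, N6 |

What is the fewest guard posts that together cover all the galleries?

2

Take {Bravo, Flint}. Their union is {N1, N2, N3, N4, N5, N6, N7}, which is all 7 galleries.
No single guard post has all 7 galleries (the largest, Bravo, has 6), so 2 is optimal.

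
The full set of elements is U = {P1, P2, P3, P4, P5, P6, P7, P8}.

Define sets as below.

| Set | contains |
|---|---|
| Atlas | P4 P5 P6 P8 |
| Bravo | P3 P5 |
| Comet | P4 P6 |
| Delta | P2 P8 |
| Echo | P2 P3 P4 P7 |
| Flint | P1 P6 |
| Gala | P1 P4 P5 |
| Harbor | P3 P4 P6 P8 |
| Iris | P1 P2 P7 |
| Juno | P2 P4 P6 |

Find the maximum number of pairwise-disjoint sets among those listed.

3

Bravo, Comet, Delta are pairwise disjoint (Bravo={P3,P5}; Comet={P4,P6}; Delta={P2,P8}).
Every remaining set overlaps one of these, and no 4 of the listed sets are pairwise disjoint, so 3 is the maximum.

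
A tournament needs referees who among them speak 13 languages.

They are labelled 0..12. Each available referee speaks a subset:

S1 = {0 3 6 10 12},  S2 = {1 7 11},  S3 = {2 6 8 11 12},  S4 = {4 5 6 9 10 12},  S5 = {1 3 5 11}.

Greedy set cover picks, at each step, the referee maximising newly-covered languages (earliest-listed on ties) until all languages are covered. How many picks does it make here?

Greedy: pick S4 (covers 6 new) → pick S2 (covers 3 new) → pick S1 (covers 2 new) → pick S3 (covers 2 new). Total picks: 4.

4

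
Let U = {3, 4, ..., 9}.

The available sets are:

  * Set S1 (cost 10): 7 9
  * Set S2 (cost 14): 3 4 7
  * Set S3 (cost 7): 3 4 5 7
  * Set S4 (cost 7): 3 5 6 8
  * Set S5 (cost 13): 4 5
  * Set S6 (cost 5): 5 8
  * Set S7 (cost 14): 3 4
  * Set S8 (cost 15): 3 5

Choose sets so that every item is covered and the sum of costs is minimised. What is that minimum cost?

24

S1, S3, S4 together cover every item (S1 ∪ S3 ∪ S4 = {3, 4, 5, 6, 7, 8, 9}); total cost 10 + 7 + 7 = 24.
No covering selection has total cost below 24.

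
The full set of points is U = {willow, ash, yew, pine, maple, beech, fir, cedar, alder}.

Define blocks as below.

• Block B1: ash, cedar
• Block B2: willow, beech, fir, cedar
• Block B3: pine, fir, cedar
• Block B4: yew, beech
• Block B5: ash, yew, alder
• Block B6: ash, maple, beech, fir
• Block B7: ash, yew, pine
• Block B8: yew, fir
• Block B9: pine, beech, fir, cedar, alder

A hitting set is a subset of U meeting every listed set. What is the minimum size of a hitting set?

3

Take H = {yew, fir, cedar}. Each listed block contains at least one of these, so H is a hitting set of size 3.
No choice of 2 points meets every block, so 3 is the minimum.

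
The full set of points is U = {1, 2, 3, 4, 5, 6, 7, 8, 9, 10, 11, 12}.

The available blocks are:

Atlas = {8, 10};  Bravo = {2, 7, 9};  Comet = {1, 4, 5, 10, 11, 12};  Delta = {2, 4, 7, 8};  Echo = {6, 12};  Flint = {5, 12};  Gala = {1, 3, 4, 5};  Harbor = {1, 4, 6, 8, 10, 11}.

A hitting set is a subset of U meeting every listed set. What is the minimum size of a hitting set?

H = {2, 3, 10, 12} meets every block (each contains at least one member of H), and |H| = 4.
The blocks Atlas, Bravo, Echo, Gala are pairwise disjoint, so any hitting set needs a separate point for each — at least 4. Hence 4 is optimal.

4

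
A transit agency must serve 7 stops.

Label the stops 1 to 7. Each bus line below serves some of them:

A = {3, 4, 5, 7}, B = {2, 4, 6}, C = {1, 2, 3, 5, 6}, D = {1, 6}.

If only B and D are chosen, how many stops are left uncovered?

3

Union of B, D = {1, 2, 4, 6}.
Not covered: 3, 5, 7 — 3 stops.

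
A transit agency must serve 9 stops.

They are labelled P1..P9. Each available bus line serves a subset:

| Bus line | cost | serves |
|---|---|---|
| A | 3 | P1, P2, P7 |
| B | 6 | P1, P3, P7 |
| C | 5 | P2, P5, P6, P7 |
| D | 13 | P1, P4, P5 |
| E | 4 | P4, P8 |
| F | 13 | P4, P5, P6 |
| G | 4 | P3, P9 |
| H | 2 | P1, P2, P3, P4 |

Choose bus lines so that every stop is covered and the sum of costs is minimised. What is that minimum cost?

15

C, E, G, H together cover every stop (C ∪ E ∪ G ∪ H = {P1, P2, P3, P4, P5, P6, P7, P8, P9}); total cost 5 + 4 + 4 + 2 = 15.
No covering selection has total cost below 15.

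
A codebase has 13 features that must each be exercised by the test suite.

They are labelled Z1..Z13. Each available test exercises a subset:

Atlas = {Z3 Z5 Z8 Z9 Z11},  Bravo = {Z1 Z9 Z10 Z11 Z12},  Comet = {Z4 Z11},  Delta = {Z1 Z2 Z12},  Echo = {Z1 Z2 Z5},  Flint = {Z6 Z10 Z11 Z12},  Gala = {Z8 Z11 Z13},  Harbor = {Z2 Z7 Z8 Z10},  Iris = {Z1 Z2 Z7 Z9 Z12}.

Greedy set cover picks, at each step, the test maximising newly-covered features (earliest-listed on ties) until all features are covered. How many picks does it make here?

Greedy: pick Atlas (covers 5 new) → pick Iris (covers 4 new) → pick Flint (covers 2 new) → pick Comet (covers 1 new) → pick Gala (covers 1 new). Total picks: 5.

5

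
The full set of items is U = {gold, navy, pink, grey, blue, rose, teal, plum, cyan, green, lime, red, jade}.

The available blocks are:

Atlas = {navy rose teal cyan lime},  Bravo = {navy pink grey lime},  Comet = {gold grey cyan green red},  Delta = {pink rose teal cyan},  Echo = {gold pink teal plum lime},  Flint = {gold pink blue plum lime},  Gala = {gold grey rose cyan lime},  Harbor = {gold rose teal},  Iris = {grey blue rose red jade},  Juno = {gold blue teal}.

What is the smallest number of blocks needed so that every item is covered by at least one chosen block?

Take {Atlas, Comet, Flint, Iris}. Their union is {gold, navy, pink, grey, blue, rose, teal, plum, cyan, green, lime, red, jade}, which is all 13 items.
No 3 of the 10 blocks cover everything (all 120 combinations miss at least one item), so 4 is optimal.

4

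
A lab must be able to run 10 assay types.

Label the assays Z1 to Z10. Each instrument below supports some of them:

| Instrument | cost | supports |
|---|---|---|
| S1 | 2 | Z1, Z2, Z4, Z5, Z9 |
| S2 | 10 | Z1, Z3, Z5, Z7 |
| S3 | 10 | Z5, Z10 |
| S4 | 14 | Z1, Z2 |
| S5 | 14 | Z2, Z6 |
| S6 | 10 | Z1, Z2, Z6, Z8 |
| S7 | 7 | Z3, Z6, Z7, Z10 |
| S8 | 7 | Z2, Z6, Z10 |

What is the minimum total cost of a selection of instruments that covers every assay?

19

S1, S6, S7 together cover every assay (S1 ∪ S6 ∪ S7 = {Z1, Z2, Z3, Z4, Z5, Z6, Z7, Z8, Z9, Z10}); total cost 2 + 10 + 7 = 19.
No covering selection has total cost below 19.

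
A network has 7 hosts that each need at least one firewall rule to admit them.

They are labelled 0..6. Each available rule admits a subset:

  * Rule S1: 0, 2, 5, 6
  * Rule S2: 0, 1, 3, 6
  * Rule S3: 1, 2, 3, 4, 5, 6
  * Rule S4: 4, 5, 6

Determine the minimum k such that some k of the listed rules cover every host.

S1 and S3 together: S1 ∪ S3 = {0, 1, 2, 3, 4, 5, 6} — every host is covered.
No single rule has all 7 hosts (the largest, S3, has 6), so 2 is optimal.

2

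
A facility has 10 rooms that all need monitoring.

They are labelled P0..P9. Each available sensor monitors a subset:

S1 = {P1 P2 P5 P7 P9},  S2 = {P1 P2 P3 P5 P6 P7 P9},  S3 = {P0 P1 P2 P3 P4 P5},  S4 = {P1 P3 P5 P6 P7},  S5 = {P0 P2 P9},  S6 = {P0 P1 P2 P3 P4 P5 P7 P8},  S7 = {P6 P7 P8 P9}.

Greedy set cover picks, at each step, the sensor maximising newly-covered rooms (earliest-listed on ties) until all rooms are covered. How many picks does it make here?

2

Greedy: pick S6 (covers 8 new) → pick S2 (covers 2 new). Total picks: 2.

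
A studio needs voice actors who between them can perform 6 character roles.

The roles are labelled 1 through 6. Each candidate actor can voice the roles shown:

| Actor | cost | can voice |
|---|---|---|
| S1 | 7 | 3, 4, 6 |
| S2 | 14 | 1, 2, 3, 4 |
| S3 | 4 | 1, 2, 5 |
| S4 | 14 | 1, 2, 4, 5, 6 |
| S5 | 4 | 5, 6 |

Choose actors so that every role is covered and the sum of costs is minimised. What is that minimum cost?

S1, S3 together cover every role (S1 ∪ S3 = {1, 2, 3, 4, 5, 6}); total cost 7 + 4 = 11.
No covering selection has total cost below 11.

11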